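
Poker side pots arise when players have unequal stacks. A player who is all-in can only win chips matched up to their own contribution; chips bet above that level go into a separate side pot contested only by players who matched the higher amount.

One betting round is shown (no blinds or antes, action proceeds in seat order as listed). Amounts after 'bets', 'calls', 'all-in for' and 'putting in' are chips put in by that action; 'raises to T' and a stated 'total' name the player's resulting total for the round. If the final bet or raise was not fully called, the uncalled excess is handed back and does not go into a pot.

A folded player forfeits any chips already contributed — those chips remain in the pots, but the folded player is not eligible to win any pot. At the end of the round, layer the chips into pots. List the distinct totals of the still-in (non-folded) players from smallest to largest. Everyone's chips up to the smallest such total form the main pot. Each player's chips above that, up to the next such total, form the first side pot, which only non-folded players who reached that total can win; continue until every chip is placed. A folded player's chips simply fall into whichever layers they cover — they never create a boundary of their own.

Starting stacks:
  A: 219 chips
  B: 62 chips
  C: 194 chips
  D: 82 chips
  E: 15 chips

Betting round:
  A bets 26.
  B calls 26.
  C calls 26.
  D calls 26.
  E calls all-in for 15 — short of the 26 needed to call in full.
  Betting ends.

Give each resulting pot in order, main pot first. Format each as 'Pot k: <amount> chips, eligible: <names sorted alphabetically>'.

Pot 1: 75 chips, eligible: A, B, C, D, E
Pot 2: 44 chips, eligible: A, B, C, D

Derivation:
Contributions: A=26, B=26, C=26, D=26, E=15
Pot levels (distinct totals of non-folded players): 15, 26
Layer 1-15: 15 each from A, B, C, D, E = 15*5 = 75 chips; eligible A, B, C, D, E
Layer 16-26: 11 each from A, B, C, D = 11*4 = 44 chips; eligible A, B, C, D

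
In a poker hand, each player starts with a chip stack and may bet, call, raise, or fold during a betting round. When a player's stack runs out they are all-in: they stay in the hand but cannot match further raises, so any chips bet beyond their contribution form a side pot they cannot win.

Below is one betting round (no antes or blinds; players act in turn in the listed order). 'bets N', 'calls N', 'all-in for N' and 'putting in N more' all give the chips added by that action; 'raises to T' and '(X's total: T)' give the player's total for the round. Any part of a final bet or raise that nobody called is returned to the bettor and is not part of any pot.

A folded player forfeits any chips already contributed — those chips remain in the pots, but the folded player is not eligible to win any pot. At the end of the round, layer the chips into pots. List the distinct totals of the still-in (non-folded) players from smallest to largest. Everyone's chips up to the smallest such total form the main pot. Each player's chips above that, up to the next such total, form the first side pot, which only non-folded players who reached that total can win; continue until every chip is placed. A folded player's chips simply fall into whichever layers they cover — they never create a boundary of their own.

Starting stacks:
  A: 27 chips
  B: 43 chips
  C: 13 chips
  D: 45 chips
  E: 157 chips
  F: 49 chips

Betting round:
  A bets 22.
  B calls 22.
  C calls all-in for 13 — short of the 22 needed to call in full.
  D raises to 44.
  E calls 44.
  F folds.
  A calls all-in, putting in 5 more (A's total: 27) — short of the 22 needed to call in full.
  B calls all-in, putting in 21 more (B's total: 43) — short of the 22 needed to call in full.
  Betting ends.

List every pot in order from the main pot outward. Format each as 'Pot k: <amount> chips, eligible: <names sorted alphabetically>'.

Contributions: A=27, B=43, C=13, D=44, E=44
Folded: F
Pot levels (distinct totals of non-folded players): 13, 27, 43, 44
Layer 1-13: 13 each from A, B, C, D, E = 13*5 = 65 chips; eligible A, B, C, D, E
Layer 14-27: 14 each from A, B, D, E = 14*4 = 56 chips; eligible A, B, D, E
Layer 28-43: 16 each from B, D, E = 16*3 = 48 chips; eligible B, D, E
Layer 44-44: 1 each from D, E = 1*2 = 2 chips; eligible D, E

Pot 1: 65 chips, eligible: A, B, C, D, E
Pot 2: 56 chips, eligible: A, B, D, E
Pot 3: 48 chips, eligible: B, D, E
Pot 4: 2 chips, eligible: D, E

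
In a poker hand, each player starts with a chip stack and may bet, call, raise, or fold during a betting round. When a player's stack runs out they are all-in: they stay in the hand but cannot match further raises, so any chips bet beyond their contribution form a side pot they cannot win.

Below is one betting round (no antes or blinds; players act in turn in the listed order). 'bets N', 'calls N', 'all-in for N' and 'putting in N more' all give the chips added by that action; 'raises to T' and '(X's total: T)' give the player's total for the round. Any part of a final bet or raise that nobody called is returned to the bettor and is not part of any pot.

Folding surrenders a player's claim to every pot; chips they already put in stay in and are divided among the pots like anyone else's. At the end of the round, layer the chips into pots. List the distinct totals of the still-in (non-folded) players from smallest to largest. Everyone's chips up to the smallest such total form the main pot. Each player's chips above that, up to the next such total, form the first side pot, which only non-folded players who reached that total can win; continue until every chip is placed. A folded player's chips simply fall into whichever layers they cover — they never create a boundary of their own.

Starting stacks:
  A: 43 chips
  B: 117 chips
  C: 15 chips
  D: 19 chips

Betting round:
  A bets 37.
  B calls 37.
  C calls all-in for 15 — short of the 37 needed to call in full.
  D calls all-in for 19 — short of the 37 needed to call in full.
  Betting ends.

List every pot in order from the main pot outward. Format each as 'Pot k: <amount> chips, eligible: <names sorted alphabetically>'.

Pot 1: 60 chips, eligible: A, B, C, D
Pot 2: 12 chips, eligible: A, B, D
Pot 3: 36 chips, eligible: A, B

Derivation:
Contributions: A=37, B=37, C=15, D=19
Pot levels (distinct totals of non-folded players): 15, 19, 37
Layer 1-15: 15 each from A, B, C, D = 15*4 = 60 chips; eligible A, B, C, D
Layer 16-19: 4 each from A, B, D = 4*3 = 12 chips; eligible A, B, D
Layer 20-37: 18 each from A, B = 18*2 = 36 chips; eligible A, B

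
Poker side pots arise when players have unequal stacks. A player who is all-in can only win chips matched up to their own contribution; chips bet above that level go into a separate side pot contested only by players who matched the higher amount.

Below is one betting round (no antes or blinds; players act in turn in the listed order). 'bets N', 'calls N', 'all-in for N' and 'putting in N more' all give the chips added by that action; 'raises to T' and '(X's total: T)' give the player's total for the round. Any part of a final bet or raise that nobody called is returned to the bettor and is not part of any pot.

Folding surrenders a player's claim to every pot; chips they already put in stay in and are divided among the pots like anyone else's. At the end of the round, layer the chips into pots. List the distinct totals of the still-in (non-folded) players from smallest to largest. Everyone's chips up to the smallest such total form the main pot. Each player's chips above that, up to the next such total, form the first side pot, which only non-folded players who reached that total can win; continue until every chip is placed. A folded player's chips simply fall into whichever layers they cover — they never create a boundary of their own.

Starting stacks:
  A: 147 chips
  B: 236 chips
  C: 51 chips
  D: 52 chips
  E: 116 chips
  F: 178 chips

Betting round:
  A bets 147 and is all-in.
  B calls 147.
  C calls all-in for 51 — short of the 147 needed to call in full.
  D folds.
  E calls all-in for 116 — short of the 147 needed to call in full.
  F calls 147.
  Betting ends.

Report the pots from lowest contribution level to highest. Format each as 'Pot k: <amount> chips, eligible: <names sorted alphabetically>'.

Pot 1: 255 chips, eligible: A, B, C, E, F
Pot 2: 260 chips, eligible: A, B, E, F
Pot 3: 93 chips, eligible: A, B, F

Derivation:
Contributions: A=147, B=147, C=51, E=116, F=147
Folded: D
Pot levels (distinct totals of non-folded players): 51, 116, 147
Layer 1-51: 51 each from A, B, C, E, F = 51*5 = 255 chips; eligible A, B, C, E, F
Layer 52-116: 65 each from A, B, E, F = 65*4 = 260 chips; eligible A, B, E, F
Layer 117-147: 31 each from A, B, F = 31*3 = 93 chips; eligible A, B, F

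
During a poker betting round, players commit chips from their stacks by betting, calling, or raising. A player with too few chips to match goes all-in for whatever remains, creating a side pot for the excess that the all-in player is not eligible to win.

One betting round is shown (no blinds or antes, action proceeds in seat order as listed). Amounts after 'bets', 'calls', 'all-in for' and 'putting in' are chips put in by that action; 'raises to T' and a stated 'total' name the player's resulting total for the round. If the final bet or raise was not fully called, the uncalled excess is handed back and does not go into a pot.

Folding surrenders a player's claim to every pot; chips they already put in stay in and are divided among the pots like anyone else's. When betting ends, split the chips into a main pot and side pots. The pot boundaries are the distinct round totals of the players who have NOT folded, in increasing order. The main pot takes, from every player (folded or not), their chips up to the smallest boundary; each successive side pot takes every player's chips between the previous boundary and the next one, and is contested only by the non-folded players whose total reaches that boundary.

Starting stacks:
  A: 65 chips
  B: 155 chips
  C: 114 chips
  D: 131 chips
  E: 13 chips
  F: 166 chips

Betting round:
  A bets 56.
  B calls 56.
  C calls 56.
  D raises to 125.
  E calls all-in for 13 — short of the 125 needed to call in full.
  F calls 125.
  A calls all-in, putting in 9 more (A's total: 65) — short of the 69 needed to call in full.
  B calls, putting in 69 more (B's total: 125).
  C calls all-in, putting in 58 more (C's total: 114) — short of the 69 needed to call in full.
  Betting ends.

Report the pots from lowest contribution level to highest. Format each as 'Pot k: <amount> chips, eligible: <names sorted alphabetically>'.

Contributions: A=65, B=125, C=114, D=125, E=13, F=125
Pot levels (distinct totals of non-folded players): 13, 65, 114, 125
Layer 1-13: 13 each from A, B, C, D, E, F = 13*6 = 78 chips; eligible A, B, C, D, E, F
Layer 14-65: 52 each from A, B, C, D, F = 52*5 = 260 chips; eligible A, B, C, D, F
Layer 66-114: 49 each from B, C, D, F = 49*4 = 196 chips; eligible B, C, D, F
Layer 115-125: 11 each from B, D, F = 11*3 = 33 chips; eligible B, D, F

Pot 1: 78 chips, eligible: A, B, C, D, E, F
Pot 2: 260 chips, eligible: A, B, C, D, F
Pot 3: 196 chips, eligible: B, C, D, F
Pot 4: 33 chips, eligible: B, D, F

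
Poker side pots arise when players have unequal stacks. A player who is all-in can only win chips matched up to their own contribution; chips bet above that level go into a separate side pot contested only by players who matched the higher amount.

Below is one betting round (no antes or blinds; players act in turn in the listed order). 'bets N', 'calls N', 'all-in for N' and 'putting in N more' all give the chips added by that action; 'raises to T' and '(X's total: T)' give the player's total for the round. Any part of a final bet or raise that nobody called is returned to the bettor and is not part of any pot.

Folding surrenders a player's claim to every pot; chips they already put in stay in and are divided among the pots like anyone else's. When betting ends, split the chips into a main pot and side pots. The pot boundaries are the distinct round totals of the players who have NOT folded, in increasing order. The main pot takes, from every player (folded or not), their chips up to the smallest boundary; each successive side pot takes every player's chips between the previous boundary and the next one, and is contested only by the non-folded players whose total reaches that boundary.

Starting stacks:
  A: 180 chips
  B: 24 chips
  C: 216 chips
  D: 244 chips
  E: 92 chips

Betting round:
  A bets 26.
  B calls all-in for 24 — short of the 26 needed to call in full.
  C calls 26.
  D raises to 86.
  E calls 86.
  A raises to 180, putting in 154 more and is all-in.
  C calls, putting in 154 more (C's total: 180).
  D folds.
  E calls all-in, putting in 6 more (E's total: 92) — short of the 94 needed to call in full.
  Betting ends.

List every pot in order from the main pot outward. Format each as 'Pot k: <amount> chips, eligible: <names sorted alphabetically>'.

Pot 1: 120 chips, eligible: A, B, C, E
Pot 2: 266 chips, eligible: A, C, E
Pot 3: 176 chips, eligible: A, C

Derivation:
Contributions: A=180, B=24, C=180, D=86, E=92
Folded: D
Pot levels (distinct totals of non-folded players): 24, 92, 180
Layer 1-24: 24 each from A, B, C, D, E = 24*5 = 120 chips; eligible A, B, C, E
Layer 25-92: A 68 + C 68 + D 62 + E 68 = 266 chips; eligible A, C, E
Layer 93-180: 88 each from A, C = 88*2 = 176 chips; eligible A, C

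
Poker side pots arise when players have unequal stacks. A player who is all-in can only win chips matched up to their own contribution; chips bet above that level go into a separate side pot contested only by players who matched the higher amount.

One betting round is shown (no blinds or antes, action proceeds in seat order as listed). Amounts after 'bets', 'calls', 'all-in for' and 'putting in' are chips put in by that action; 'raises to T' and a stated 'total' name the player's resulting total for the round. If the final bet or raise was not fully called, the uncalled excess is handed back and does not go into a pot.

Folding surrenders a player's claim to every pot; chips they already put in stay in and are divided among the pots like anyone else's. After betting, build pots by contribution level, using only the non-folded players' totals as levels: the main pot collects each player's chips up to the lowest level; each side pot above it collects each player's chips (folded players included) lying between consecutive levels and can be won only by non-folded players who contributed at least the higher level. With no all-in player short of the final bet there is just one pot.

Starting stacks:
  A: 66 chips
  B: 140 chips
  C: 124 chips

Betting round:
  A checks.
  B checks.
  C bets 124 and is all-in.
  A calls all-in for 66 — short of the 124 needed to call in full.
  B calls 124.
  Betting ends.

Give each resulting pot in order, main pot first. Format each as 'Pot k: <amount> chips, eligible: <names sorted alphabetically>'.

Contributions: A=66, B=124, C=124
Pot levels (distinct totals of non-folded players): 66, 124
Layer 1-66: 66 each from A, B, C = 66*3 = 198 chips; eligible A, B, C
Layer 67-124: 58 each from B, C = 58*2 = 116 chips; eligible B, C

Pot 1: 198 chips, eligible: A, B, C
Pot 2: 116 chips, eligible: B, C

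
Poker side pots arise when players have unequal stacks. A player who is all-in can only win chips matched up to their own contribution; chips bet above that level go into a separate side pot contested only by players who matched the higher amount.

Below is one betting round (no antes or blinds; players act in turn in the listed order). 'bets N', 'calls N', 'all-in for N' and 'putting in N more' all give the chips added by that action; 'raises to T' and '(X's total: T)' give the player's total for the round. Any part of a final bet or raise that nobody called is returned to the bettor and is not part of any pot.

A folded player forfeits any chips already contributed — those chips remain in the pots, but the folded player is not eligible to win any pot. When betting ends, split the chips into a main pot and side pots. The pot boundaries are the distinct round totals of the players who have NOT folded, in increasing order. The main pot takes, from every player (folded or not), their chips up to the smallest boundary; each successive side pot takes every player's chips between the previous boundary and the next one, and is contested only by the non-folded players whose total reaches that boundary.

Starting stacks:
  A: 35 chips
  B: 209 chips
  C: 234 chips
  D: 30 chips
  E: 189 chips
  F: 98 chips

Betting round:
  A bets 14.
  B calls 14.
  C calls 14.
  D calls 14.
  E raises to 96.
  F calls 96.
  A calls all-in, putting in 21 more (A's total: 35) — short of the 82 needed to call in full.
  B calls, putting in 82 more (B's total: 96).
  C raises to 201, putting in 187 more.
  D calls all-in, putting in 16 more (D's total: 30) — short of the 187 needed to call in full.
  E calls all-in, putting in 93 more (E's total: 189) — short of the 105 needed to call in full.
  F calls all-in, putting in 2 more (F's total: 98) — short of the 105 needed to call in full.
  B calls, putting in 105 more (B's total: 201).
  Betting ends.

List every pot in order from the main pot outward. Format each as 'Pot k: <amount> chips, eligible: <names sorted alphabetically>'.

Contributions: A=35, B=201, C=201, D=30, E=189, F=98
Pot levels (distinct totals of non-folded players): 30, 35, 98, 189, 201
Layer 1-30: 30 each from A, B, C, D, E, F = 30*6 = 180 chips; eligible A, B, C, D, E, F
Layer 31-35: 5 each from A, B, C, E, F = 5*5 = 25 chips; eligible A, B, C, E, F
Layer 36-98: 63 each from B, C, E, F = 63*4 = 252 chips; eligible B, C, E, F
Layer 99-189: 91 each from B, C, E = 91*3 = 273 chips; eligible B, C, E
Layer 190-201: 12 each from B, C = 12*2 = 24 chips; eligible B, C

Pot 1: 180 chips, eligible: A, B, C, D, E, F
Pot 2: 25 chips, eligible: A, B, C, E, F
Pot 3: 252 chips, eligible: B, C, E, F
Pot 4: 273 chips, eligible: B, C, E
Pot 5: 24 chips, eligible: B, C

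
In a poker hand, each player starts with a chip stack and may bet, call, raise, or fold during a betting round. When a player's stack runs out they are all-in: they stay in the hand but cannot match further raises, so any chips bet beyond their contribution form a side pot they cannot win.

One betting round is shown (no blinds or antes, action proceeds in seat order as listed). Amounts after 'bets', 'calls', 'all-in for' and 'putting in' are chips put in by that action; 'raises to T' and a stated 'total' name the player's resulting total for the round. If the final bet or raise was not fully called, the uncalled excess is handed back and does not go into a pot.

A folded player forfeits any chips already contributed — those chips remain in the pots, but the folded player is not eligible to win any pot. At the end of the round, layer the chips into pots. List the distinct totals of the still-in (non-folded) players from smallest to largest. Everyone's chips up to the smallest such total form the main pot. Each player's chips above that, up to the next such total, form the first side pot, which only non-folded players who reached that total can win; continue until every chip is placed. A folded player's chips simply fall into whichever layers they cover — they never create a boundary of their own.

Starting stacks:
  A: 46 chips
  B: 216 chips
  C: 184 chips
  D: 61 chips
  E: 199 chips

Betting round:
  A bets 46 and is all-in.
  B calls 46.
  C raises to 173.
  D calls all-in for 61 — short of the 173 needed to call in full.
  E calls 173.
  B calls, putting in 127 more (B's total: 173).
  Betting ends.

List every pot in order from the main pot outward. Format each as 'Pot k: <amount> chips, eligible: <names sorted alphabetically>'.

Pot 1: 230 chips, eligible: A, B, C, D, E
Pot 2: 60 chips, eligible: B, C, D, E
Pot 3: 336 chips, eligible: B, C, E

Derivation:
Contributions: A=46, B=173, C=173, D=61, E=173
Pot levels (distinct totals of non-folded players): 46, 61, 173
Layer 1-46: 46 each from A, B, C, D, E = 46*5 = 230 chips; eligible A, B, C, D, E
Layer 47-61: 15 each from B, C, D, E = 15*4 = 60 chips; eligible B, C, D, E
Layer 62-173: 112 each from B, C, E = 112*3 = 336 chips; eligible B, C, E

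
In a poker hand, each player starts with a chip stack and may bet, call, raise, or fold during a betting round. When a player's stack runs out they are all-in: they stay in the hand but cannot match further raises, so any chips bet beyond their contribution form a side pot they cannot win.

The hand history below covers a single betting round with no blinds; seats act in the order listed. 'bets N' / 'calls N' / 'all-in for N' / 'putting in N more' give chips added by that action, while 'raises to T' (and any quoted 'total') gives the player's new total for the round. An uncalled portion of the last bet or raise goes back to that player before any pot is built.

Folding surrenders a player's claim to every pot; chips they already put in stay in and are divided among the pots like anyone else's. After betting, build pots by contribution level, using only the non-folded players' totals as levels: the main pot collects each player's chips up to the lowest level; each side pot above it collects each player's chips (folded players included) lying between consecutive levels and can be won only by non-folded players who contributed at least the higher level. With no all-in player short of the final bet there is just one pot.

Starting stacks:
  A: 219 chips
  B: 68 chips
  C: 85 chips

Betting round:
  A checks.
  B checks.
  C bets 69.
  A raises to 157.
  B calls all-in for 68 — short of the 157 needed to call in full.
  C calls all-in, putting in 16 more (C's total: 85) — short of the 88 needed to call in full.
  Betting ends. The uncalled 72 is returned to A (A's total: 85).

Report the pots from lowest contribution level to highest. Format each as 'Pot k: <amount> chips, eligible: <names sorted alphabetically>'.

Contributions (after 72 returned to A): A=85, B=68, C=85
Pot levels (distinct totals of non-folded players): 68, 85
Layer 1-68: 68 each from A, B, C = 68*3 = 204 chips; eligible A, B, C
Layer 69-85: 17 each from A, C = 17*2 = 34 chips; eligible A, C

Pot 1: 204 chips, eligible: A, B, C
Pot 2: 34 chips, eligible: A, C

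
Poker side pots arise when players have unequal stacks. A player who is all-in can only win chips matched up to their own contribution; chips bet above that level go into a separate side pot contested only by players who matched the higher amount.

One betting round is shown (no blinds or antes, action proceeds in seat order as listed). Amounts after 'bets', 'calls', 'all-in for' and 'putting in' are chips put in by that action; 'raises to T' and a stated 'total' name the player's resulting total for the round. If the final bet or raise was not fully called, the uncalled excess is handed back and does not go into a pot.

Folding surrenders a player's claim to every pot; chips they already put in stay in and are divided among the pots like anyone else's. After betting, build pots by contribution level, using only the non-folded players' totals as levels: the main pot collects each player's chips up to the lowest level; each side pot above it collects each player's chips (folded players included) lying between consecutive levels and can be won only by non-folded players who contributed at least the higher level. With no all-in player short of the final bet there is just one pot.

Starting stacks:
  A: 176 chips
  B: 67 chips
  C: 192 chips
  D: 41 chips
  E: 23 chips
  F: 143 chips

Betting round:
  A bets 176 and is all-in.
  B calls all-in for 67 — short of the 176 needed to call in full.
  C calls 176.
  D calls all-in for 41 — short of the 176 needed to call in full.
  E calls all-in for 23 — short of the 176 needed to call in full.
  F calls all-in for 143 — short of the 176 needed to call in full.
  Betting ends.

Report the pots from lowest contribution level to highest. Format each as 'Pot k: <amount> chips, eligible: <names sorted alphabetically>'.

Contributions: A=176, B=67, C=176, D=41, E=23, F=143
Pot levels (distinct totals of non-folded players): 23, 41, 67, 143, 176
Layer 1-23: 23 each from A, B, C, D, E, F = 23*6 = 138 chips; eligible A, B, C, D, E, F
Layer 24-41: 18 each from A, B, C, D, F = 18*5 = 90 chips; eligible A, B, C, D, F
Layer 42-67: 26 each from A, B, C, F = 26*4 = 104 chips; eligible A, B, C, F
Layer 68-143: 76 each from A, C, F = 76*3 = 228 chips; eligible A, C, F
Layer 144-176: 33 each from A, C = 33*2 = 66 chips; eligible A, C

Pot 1: 138 chips, eligible: A, B, C, D, E, F
Pot 2: 90 chips, eligible: A, B, C, D, F
Pot 3: 104 chips, eligible: A, B, C, F
Pot 4: 228 chips, eligible: A, C, F
Pot 5: 66 chips, eligible: A, C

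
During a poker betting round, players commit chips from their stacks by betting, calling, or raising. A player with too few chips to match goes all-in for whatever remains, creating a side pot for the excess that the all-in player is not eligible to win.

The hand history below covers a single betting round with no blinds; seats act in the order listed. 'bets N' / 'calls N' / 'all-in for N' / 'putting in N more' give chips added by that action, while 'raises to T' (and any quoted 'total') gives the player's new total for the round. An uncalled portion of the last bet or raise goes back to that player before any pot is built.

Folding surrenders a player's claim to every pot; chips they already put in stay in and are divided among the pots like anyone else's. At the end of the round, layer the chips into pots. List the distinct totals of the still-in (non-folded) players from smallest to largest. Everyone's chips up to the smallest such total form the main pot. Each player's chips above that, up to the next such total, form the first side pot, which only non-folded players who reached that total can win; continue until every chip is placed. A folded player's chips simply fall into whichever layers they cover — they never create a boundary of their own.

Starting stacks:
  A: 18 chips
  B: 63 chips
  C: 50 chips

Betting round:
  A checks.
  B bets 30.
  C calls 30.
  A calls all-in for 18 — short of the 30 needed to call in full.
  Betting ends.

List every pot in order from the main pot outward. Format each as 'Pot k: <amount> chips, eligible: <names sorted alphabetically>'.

Contributions: A=18, B=30, C=30
Pot levels (distinct totals of non-folded players): 18, 30
Layer 1-18: 18 each from A, B, C = 18*3 = 54 chips; eligible A, B, C
Layer 19-30: 12 each from B, C = 12*2 = 24 chips; eligible B, C

Pot 1: 54 chips, eligible: A, B, C
Pot 2: 24 chips, eligible: B, C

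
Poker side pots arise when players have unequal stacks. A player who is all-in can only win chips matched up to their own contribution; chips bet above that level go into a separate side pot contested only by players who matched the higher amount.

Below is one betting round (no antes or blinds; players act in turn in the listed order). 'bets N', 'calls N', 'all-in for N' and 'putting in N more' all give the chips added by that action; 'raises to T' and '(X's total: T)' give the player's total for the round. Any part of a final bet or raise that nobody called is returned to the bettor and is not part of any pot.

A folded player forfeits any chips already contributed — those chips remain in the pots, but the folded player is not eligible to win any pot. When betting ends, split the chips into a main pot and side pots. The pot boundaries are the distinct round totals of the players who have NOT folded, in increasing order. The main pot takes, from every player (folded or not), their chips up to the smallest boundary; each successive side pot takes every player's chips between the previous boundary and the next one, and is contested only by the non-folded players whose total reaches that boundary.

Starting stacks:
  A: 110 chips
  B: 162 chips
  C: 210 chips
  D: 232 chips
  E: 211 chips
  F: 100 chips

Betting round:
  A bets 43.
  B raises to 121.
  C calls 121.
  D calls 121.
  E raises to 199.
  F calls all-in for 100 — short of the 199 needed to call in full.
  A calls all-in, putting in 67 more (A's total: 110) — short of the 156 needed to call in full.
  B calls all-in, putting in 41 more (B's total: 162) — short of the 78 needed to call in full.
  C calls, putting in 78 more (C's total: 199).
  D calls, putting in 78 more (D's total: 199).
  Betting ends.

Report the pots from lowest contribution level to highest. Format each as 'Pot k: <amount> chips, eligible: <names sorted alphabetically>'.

Contributions: A=110, B=162, C=199, D=199, E=199, F=100
Pot levels (distinct totals of non-folded players): 100, 110, 162, 199
Layer 1-100: 100 each from A, B, C, D, E, F = 100*6 = 600 chips; eligible A, B, C, D, E, F
Layer 101-110: 10 each from A, B, C, D, E = 10*5 = 50 chips; eligible A, B, C, D, E
Layer 111-162: 52 each from B, C, D, E = 52*4 = 208 chips; eligible B, C, D, E
Layer 163-199: 37 each from C, D, E = 37*3 = 111 chips; eligible C, D, E

Pot 1: 600 chips, eligible: A, B, C, D, E, F
Pot 2: 50 chips, eligible: A, B, C, D, E
Pot 3: 208 chips, eligible: B, C, D, E
Pot 4: 111 chips, eligible: C, D, E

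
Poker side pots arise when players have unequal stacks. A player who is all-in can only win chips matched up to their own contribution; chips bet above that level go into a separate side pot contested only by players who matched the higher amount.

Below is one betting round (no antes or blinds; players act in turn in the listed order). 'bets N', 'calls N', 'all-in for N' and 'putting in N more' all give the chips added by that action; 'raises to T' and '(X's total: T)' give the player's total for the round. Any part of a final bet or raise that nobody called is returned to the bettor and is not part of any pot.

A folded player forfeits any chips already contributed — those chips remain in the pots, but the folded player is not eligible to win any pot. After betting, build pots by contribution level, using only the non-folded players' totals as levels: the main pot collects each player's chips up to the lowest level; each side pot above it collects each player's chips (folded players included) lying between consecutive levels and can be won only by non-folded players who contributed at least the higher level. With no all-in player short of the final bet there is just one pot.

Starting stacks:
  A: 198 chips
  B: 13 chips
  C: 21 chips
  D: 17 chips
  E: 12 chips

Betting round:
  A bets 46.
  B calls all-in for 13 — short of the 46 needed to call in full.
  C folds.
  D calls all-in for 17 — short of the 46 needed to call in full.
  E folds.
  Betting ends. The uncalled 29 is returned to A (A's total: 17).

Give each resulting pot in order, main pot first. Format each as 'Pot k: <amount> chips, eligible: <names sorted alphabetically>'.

Contributions (after 29 returned to A): A=17, B=13, D=17
Folded: C, E
Pot levels (distinct totals of non-folded players): 13, 17
Layer 1-13: 13 each from A, B, D = 13*3 = 39 chips; eligible A, B, D
Layer 14-17: 4 each from A, D = 4*2 = 8 chips; eligible A, D

Pot 1: 39 chips, eligible: A, B, D
Pot 2: 8 chips, eligible: A, D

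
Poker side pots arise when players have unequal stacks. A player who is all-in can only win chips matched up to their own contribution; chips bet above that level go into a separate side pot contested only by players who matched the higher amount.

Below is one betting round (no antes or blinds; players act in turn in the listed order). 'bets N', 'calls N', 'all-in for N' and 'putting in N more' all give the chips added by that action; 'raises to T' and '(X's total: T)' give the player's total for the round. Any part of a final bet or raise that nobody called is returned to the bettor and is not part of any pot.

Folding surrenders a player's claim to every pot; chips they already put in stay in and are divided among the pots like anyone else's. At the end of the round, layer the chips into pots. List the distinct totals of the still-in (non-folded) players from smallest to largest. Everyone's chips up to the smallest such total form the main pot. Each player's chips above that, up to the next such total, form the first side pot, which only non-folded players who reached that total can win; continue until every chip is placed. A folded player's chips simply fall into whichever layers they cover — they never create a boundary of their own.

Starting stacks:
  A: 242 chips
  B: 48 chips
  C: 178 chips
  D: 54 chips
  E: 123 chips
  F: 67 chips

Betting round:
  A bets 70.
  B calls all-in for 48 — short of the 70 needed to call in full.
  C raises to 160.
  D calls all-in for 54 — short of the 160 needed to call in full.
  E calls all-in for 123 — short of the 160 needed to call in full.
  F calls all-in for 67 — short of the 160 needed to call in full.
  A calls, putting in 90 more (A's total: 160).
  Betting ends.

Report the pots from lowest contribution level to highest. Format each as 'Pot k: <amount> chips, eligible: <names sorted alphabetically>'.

Contributions: A=160, B=48, C=160, D=54, E=123, F=67
Pot levels (distinct totals of non-folded players): 48, 54, 67, 123, 160
Layer 1-48: 48 each from A, B, C, D, E, F = 48*6 = 288 chips; eligible A, B, C, D, E, F
Layer 49-54: 6 each from A, C, D, E, F = 6*5 = 30 chips; eligible A, C, D, E, F
Layer 55-67: 13 each from A, C, E, F = 13*4 = 52 chips; eligible A, C, E, F
Layer 68-123: 56 each from A, C, E = 56*3 = 168 chips; eligible A, C, E
Layer 124-160: 37 each from A, C = 37*2 = 74 chips; eligible A, C

Pot 1: 288 chips, eligible: A, B, C, D, E, F
Pot 2: 30 chips, eligible: A, C, D, E, F
Pot 3: 52 chips, eligible: A, C, E, F
Pot 4: 168 chips, eligible: A, C, E
Pot 5: 74 chips, eligible: A, C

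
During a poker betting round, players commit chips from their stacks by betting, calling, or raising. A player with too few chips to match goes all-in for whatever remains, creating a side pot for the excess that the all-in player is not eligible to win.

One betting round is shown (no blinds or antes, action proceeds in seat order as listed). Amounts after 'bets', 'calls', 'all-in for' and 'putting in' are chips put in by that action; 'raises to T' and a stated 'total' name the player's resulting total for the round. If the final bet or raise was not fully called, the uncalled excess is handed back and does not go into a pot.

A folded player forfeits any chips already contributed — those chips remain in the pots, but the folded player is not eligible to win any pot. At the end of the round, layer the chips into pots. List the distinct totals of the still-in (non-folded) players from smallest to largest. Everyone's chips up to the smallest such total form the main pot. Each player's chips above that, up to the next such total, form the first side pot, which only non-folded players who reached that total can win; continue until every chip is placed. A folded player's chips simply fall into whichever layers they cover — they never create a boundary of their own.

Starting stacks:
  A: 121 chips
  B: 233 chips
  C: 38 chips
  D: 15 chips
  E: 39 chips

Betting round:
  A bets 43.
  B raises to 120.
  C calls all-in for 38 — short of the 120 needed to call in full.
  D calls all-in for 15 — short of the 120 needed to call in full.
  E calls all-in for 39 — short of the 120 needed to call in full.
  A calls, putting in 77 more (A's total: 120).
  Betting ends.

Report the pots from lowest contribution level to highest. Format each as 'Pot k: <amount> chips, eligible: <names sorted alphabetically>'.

Contributions: A=120, B=120, C=38, D=15, E=39
Pot levels (distinct totals of non-folded players): 15, 38, 39, 120
Layer 1-15: 15 each from A, B, C, D, E = 15*5 = 75 chips; eligible A, B, C, D, E
Layer 16-38: 23 each from A, B, C, E = 23*4 = 92 chips; eligible A, B, C, E
Layer 39-39: 1 each from A, B, E = 1*3 = 3 chips; eligible A, B, E
Layer 40-120: 81 each from A, B = 81*2 = 162 chips; eligible A, B

Pot 1: 75 chips, eligible: A, B, C, D, E
Pot 2: 92 chips, eligible: A, B, C, E
Pot 3: 3 chips, eligible: A, B, E
Pot 4: 162 chips, eligible: A, B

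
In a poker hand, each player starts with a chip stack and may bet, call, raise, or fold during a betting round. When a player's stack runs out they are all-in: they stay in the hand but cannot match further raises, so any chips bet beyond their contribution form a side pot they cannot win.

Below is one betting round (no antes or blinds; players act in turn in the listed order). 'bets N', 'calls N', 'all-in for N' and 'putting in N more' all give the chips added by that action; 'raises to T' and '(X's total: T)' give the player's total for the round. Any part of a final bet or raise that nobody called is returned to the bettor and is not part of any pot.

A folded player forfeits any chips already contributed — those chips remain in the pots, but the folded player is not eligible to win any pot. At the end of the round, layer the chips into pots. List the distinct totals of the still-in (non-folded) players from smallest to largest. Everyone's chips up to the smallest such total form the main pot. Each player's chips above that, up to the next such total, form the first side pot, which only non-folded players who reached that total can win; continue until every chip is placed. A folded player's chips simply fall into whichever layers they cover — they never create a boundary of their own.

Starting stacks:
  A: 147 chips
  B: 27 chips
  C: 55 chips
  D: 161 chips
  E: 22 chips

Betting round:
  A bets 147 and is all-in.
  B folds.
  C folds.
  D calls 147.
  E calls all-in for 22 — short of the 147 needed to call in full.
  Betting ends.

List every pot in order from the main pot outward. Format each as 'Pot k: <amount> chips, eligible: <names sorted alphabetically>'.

Pot 1: 66 chips, eligible: A, D, E
Pot 2: 250 chips, eligible: A, D

Derivation:
Contributions: A=147, D=147, E=22
Folded: B, C
Pot levels (distinct totals of non-folded players): 22, 147
Layer 1-22: 22 each from A, D, E = 22*3 = 66 chips; eligible A, D, E
Layer 23-147: 125 each from A, D = 125*2 = 250 chips; eligible A, D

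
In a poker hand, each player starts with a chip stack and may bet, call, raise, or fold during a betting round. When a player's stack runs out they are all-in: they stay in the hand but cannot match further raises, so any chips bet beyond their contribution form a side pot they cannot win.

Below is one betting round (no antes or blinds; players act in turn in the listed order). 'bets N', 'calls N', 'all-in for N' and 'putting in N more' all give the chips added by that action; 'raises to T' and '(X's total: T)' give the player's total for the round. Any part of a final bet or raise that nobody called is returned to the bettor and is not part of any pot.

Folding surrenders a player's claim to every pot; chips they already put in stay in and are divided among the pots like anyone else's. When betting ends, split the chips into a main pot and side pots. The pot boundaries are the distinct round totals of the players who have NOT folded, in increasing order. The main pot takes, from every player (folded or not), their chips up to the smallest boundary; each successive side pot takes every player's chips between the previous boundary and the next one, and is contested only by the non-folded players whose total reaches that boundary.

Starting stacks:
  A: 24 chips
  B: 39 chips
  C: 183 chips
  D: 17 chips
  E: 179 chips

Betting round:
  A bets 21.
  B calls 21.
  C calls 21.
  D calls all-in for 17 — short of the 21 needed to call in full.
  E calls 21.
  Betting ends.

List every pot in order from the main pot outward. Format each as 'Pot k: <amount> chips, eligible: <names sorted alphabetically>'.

Contributions: A=21, B=21, C=21, D=17, E=21
Pot levels (distinct totals of non-folded players): 17, 21
Layer 1-17: 17 each from A, B, C, D, E = 17*5 = 85 chips; eligible A, B, C, D, E
Layer 18-21: 4 each from A, B, C, E = 4*4 = 16 chips; eligible A, B, C, E

Pot 1: 85 chips, eligible: A, B, C, D, E
Pot 2: 16 chips, eligible: A, B, C, E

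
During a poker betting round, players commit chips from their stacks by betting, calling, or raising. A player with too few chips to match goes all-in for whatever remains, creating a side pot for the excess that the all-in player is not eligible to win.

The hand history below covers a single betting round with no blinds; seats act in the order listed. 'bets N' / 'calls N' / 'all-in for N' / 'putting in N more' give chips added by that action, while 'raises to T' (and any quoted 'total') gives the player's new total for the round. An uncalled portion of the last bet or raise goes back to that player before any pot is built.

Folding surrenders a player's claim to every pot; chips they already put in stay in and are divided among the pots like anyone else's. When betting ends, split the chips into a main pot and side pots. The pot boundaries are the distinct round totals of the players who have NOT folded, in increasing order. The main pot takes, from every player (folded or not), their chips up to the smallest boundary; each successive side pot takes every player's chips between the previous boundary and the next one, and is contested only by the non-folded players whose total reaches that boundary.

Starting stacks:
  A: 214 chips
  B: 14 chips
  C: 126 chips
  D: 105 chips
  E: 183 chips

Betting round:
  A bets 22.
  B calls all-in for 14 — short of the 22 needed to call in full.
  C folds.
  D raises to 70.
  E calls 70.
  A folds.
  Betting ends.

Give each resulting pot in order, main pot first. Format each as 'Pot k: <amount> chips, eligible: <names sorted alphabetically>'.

Pot 1: 56 chips, eligible: B, D, E
Pot 2: 120 chips, eligible: D, E

Derivation:
Contributions: A=22, B=14, D=70, E=70
Folded: A, C
Pot levels (distinct totals of non-folded players): 14, 70
Layer 1-14: 14 each from A, B, D, E = 14*4 = 56 chips; eligible B, D, E
Layer 15-70: A 8 + D 56 + E 56 = 120 chips; eligible D, E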